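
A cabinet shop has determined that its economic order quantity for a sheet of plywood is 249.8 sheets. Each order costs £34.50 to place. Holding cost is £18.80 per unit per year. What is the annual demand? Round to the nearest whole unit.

D ≈ 17,002 sheets per year

The basic EOQ model gives Q* = √(2DS/H); rearrange for the unknown.
From Q* = √(2DS/H): D = Q*²H / (2S) = 249.8² × 18.8 / (2 × 34.5) = 17001.750.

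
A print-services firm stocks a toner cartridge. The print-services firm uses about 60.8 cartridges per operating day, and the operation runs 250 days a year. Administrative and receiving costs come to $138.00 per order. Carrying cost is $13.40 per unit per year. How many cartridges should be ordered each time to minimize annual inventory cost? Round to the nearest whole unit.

Q* ≈ 560 cartridges

Annual demand D = 60.8 × 250 = 15,200.
EOQ = √(2DS / H) = √(2 × 15,200 × 138 / 13.4).
= √(4,195,200 / 13.4) = √313,074.6269 ≈ 559.531.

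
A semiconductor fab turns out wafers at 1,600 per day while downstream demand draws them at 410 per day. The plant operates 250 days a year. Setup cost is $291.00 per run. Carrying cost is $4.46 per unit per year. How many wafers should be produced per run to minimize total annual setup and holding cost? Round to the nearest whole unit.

Q* ≈ 4,241 wafers

Annual demand D = 410 × 250 = 102,500.
Production build-up factor (1 − d/p) = 1 − 410/1,600 = 0.7438.
Q* = √(2DS / (H(1 − d/p))) = √(2 × 102,500 × 291 / (4.46 × 0.7438)).
= √(59,655,000 / 3.3171) ≈ 4240.748.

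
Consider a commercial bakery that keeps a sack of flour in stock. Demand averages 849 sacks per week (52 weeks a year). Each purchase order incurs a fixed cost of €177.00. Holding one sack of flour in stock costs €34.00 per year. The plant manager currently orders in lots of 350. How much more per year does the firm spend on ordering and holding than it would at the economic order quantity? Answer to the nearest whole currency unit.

Annual demand D = 849 × 52 = 44,148.
EOQ = √(2DS/H) = √(2 × 44,148 × 177 / 34) ≈ 677.98.
Cost at Q* = (D/Q*)S + (Q*/2)H = √(2DSH) ≈ €23,051.36.
Cost at Q = 350: (44,148/350)×177 + (350/2)×34 = €22,326.27 + €5,950.00 = €28,276.27.
Excess = €28,276.27 − €23,051.36 = €5,224.91.

Extra cost ≈ €5,225 per year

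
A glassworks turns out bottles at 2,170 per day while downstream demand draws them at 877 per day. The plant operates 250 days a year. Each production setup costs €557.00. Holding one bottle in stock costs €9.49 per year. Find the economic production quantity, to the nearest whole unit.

Q* ≈ 6,572 bottles

Annual demand D = 877 × 250 = 219,250.
Production build-up factor (1 − d/p) = 1 − 877/2,170 = 0.5959.
Q* = √(2DS / (H(1 − d/p))) = √(2 × 219,250 × 557 / (9.49 × 0.5959)).
= √(244,244,500 / 5.6546) ≈ 6572.187.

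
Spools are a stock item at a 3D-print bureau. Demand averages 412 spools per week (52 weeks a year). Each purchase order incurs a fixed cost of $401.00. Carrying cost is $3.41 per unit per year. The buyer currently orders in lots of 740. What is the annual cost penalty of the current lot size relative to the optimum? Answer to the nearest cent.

Extra cost ≈ $5,216.73 per year

Annual demand D = 412 × 52 = 21,424.
EOQ = √(2DS/H) = √(2 × 21,424 × 401 / 3.41) ≈ 2244.71.
Cost at Q* = (D/Q*)S + (Q*/2)H = √(2DSH) ≈ $7,654.46.
Cost at Q = 740: (21,424/740)×401 + (740/2)×3.41 = $11,609.49 + $1,261.70 = $12,871.19.
Excess = $12,871.19 − $7,654.46 = $5,216.73.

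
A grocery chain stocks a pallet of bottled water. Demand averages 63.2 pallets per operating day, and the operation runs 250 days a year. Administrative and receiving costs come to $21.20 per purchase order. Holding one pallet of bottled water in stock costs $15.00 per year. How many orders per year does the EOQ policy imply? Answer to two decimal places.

Annual demand D = 63.2 × 250 = 15,800.
The optimal lot size = √(2DS/H) = √(2 × 15,800 × 21.2 / 15) ≈ 211.33.
Orders per year = D / Q* = 15,800 / 211.33 ≈ 74.764.

N ≈ 74.76 orders per year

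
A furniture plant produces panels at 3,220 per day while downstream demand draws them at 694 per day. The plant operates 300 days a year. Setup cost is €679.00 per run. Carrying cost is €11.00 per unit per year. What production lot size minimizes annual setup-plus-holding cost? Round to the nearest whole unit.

Annual demand D = 694 × 300 = 208,200.
Production build-up factor (1 − d/p) = 1 − 694/3,220 = 0.7845.
Q* = √(2DS / (H(1 − d/p))) = √(2 × 208,200 × 679 / (11 × 0.7845)).
= √(282,735,600 / 8.6292) ≈ 5724.073.

Q* ≈ 5,724 panels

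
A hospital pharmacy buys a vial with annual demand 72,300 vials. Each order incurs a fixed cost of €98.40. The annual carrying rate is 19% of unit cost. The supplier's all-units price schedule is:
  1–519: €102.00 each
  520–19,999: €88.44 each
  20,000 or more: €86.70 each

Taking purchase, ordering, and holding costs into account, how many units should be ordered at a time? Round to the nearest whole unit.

Holding cost per unit per year at price C is H = 0.19·C.
Evaluate total cost at each tier's feasible EOQ or, if the EOQ is below the tier, at the tier's minimum quantity.
Tier 1 (€102.00): EOQ = 856.9 exceeds tier's upper bound 519, so this tier is dominated.
EOQ at €88.44 = 920.2 (feasible in tier 2): TC = 72,300×€88.44 + (72,300/920.2)×98.4 + (920.2/2)×0.19×€88.44 = €6,409,674.61.
EOQ at €86.70 = 929.4 < 20000, so use break Q=20000: TC = 72,300×€86.70 + (72,300/20000.0)×98.4 + (20000.0/2)×0.19×€86.70 = €6,433,495.72.
Lowest total cost is €6,409,674.61 at Q = 920.2.

Q* ≈ 920 vials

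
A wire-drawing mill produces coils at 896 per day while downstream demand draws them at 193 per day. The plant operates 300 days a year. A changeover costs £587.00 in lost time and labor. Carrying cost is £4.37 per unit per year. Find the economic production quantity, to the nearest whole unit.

Q* ≈ 4,453 coils

Annual demand D = 193 × 300 = 57,900.
Production build-up factor (1 − d/p) = 1 − 193/896 = 0.7846.
Q* = √(2DS / (H(1 − d/p))) = √(2 × 57,900 × 587 / (4.37 × 0.7846)).
= √(67,974,600 / 3.4287) ≈ 4452.552.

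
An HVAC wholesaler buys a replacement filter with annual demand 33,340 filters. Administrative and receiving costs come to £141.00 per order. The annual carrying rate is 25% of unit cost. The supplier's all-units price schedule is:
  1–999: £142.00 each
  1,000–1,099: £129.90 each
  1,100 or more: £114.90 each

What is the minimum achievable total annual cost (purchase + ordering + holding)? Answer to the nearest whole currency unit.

TC* ≈ £3,850,838

Holding cost per unit per year at price C is H = 0.25·C.
Evaluate total cost at each tier's feasible EOQ or, if the EOQ is below the tier, at the tier's minimum quantity.
EOQ at £142.00 = 514.6 (feasible in tier 1): TC = 33,340×£142.00 + (33,340/514.6)×141 + (514.6/2)×0.25×£142.00 = £4,752,549.28.
EOQ at £129.90 = 538.1 < 1000, so use break Q=1000: TC = 33,340×£129.90 + (33,340/1000.0)×141 + (1000.0/2)×0.25×£129.90 = £4,351,804.44.
EOQ at £114.90 = 572.1 < 1100, so use break Q=1100: TC = 33,340×£114.90 + (33,340/1100.0)×141 + (1100.0/2)×0.25×£114.90 = £3,850,838.33.
Lowest total cost among the candidates is at Q = 1100.0.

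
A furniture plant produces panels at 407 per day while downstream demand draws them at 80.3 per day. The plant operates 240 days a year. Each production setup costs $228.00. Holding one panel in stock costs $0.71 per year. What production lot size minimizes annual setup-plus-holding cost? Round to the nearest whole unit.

Annual demand D = 80.3 × 240 = 19,272.
Production build-up factor (1 − d/p) = 1 − 80.3/407 = 0.8027.
Q* = √(2DS / (H(1 − d/p))) = √(2 × 19,272 × 228 / (0.71 × 0.8027)).
= √(8,788,032 / 0.5699) ≈ 3926.804.

Q* ≈ 3,927 panels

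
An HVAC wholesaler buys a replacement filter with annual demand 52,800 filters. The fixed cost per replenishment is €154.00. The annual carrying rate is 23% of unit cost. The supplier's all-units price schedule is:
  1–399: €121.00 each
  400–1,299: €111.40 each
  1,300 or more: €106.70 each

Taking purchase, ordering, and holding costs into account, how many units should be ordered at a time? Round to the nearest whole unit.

Holding cost per unit per year at price C is H = 0.23·C.
Evaluate total cost at each tier's feasible EOQ or, if the EOQ is below the tier, at the tier's minimum quantity.
Tier 1 (€121.00): EOQ = 764.4 exceeds tier's upper bound 399, so this tier is dominated.
EOQ at €111.40 = 796.7 (feasible in tier 2): TC = 52,800×€111.40 + (52,800/796.7)×154 + (796.7/2)×0.23×€111.40 = €5,902,332.62.
EOQ at €106.70 = 814.0 < 1300, so use break Q=1300: TC = 52,800×€106.70 + (52,800/1300.0)×154 + (1300.0/2)×0.23×€106.70 = €5,655,966.42.
Lowest total cost is €5,655,966.42 at Q = 1300.0.

Q* ≈ 1,300 filters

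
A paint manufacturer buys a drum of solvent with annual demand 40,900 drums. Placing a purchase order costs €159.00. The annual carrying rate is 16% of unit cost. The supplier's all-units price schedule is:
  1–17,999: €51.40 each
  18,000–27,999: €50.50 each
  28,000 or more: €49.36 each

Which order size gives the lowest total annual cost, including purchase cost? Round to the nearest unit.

Holding cost per unit per year at price C is H = 0.16·C.
Evaluate total cost at each tier's feasible EOQ or, if the EOQ is below the tier, at the tier's minimum quantity.
EOQ at €51.40 = 1257.6 (feasible in tier 1): TC = 40,900×€51.40 + (40,900/1257.6)×159 + (1257.6/2)×0.16×€51.40 = €2,112,602.29.
EOQ at €50.50 = 1268.7 < 18000, so use break Q=18000: TC = 40,900×€50.50 + (40,900/18000.0)×159 + (18000.0/2)×0.16×€50.50 = €2,138,531.28.
EOQ at €49.36 = 1283.3 < 28000, so use break Q=28000: TC = 40,900×€49.36 + (40,900/28000.0)×159 + (28000.0/2)×0.16×€49.36 = €2,129,622.65.
Lowest total cost is €2,112,602.29 at Q = 1257.6.

Q* ≈ 1,258 drums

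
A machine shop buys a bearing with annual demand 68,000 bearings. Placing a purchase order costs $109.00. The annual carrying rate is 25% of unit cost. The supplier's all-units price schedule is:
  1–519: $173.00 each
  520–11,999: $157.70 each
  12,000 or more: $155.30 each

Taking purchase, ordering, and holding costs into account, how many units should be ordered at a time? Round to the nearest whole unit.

Holding cost per unit per year at price C is H = 0.25·C.
For each price level, check whether its EOQ is feasible; otherwise the best quantity at that price is the breakpoint.
Tier 1 ($173.00): EOQ = 585.4 exceeds tier's upper bound 519, so this tier is dominated.
EOQ at $157.70 = 613.2 (feasible in tier 2): TC = 68,000×$157.70 + (68,000/613.2)×109 + (613.2/2)×0.25×$157.70 = $10,747,775.12.
EOQ at $155.30 = 617.9 < 12000, so use break Q=12000: TC = 68,000×$155.30 + (68,000/12000.0)×109 + (12000.0/2)×0.25×$155.30 = $10,793,967.67.
Lowest total cost is $10,747,775.12 at Q = 613.2.

Q* ≈ 613 bearings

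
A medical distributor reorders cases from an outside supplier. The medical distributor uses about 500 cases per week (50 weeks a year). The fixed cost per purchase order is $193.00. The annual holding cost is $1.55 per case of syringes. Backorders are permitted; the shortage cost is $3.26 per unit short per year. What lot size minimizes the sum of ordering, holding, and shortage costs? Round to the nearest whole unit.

Q* ≈ 3,031 cases

Annual demand D = 500 × 50 = 25,000.
With planned backorders, Q* = √(2DS/H) · √((H+B)/B).
√(2DS/H) = √(2 × 25,000 × 193 / 1.55) = 2495.157.
√((H+B)/B) = √((1.55+3.26)/3.26) = 1.2147.
Q* ≈ 3030.830.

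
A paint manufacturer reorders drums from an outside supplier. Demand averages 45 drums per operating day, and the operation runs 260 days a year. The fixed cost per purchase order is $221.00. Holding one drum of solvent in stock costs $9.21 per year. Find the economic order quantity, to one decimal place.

Q* ≈ 749.3 drums

Annual demand D = 45 × 260 = 11,700.
EOQ = √(2DS / H) = √(2 × 11,700 × 221 / 9.21).
= √(5,171,400 / 9.21) = √561,498.3713 ≈ 749.332.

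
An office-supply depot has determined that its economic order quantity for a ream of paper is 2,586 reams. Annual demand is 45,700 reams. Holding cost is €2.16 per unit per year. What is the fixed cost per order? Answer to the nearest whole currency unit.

The basic EOQ model gives Q* = √(2DS/H); rearrange for the unknown.
From Q* = √(2DS/H): S = Q*²H / (2D) = 2,586² × 2.16 / (2 × 45,700) = 158.0391.

S ≈ €158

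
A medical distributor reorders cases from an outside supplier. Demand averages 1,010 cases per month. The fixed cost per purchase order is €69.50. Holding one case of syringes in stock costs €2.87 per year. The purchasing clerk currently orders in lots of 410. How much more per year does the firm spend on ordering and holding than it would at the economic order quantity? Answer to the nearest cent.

Annual demand D = 1,010 × 12 = 12,120.
EOQ = √(2DS/H) = √(2 × 12,120 × 69.5 / 2.87) ≈ 766.16.
Cost at Q* = (D/Q*)S + (Q*/2)H = √(2DSH) ≈ €2,198.87.
Cost at Q = 410: (12,120/410)×69.5 + (410/2)×2.87 = €2,054.49 + €588.35 = €2,642.84.
Excess = €2,642.84 − €2,198.87 = €443.97.

Extra cost ≈ €443.97 per year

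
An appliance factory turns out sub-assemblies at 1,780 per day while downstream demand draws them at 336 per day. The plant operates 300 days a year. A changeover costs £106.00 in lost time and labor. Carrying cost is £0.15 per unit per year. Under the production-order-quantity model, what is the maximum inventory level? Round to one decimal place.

Annual demand D = 336 × 300 = 100,800.
Production build-up factor (1 − d/p) = 1 − 336/1,780 = 0.8112.
Q* = √(2DS / (H(1 − d/p))) = √(2 × 100,800 × 106 / (0.15 × 0.8112)).
= √(21,369,600 / 0.1217) ≈ 13251.925.
Maximum inventory = Q*(1 − d/p) = 13251.925 × 0.8112 ≈ 10750.438.

I_max ≈ 10,750.4 sub-assemblies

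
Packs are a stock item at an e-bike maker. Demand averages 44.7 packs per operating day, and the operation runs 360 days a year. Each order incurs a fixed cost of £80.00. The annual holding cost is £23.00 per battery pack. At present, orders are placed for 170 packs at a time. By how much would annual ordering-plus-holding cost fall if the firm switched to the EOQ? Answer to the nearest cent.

Annual demand D = 44.7 × 360 = 16,092.
EOQ = √(2DS/H) = √(2 × 16,092 × 80 / 23) ≈ 334.58.
Cost at Q* = (D/Q*)S + (Q*/2)H = √(2DSH) ≈ £7,695.36.
Cost at Q = 170: (16,092/170)×80 + (170/2)×23 = £7,572.71 + £1,955.00 = £9,527.71.
Excess = £9,527.71 − £7,695.36 = £1,832.35.

Extra cost ≈ £1,832.35 per year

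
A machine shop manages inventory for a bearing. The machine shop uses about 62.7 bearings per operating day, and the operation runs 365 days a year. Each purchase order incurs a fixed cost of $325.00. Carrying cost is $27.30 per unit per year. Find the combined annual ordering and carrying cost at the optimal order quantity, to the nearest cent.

Annual demand D = 62.7 × 365 = 22,885.5.
The optimal lot size = √(2DS/H) = √(2 × 22,885.5 × 325 / 27.3) ≈ 738.17.
At Q*, ordering cost (D/Q*)S equals holding cost (Q*/2)H, each = √(DSH/2).
Minimum total = √(2DSH) = √(2 × 22,885.5 × 325 × 27.3) ≈ 20152.002.

TC* ≈ $20,152.00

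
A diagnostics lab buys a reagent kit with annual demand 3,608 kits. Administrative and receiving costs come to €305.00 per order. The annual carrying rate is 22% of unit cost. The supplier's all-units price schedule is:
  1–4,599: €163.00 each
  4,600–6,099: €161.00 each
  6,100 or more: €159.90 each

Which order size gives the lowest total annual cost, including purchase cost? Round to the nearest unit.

Q* ≈ 248 kits

Holding cost per unit per year at price C is H = 0.22·C.
Candidates are each tier's EOQ (if it falls in that tier) and each price-break quantity.
EOQ at €163.00 = 247.7 (feasible in tier 1): TC = 3,608×€163.00 + (3,608/247.7)×305 + (247.7/2)×0.22×€163.00 = €596,987.89.
EOQ at €161.00 = 249.3 < 4600, so use break Q=4600: TC = 3,608×€161.00 + (3,608/4600.0)×305 + (4600.0/2)×0.22×€161.00 = €662,593.23.
EOQ at €159.90 = 250.1 < 6100, so use break Q=6100: TC = 3,608×€159.90 + (3,608/6100.0)×305 + (6100.0/2)×0.22×€159.90 = €684,392.50.
Lowest total cost is €596,987.89 at Q = 247.7.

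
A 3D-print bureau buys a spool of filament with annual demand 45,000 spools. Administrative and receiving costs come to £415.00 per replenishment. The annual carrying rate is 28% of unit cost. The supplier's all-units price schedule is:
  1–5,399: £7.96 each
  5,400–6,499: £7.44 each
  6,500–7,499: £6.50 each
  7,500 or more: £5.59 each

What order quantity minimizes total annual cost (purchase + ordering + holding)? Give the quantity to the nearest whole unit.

Q* ≈ 7,500 spools

Holding cost per unit per year at price C is H = 0.28·C.
Candidates are each tier's EOQ (if it falls in that tier) and each price-break quantity.
EOQ at £7.96 = 4093.6 (feasible in tier 1): TC = 45,000×£7.96 + (45,000/4093.6)×415 + (4093.6/2)×0.28×£7.96 = £367,323.91.
EOQ at £7.44 = 4234.3 < 5400, so use break Q=5400: TC = 45,000×£7.44 + (45,000/5400.0)×415 + (5400.0/2)×0.28×£7.44 = £343,882.97.
EOQ at £6.50 = 4530.1 < 6500, so use break Q=6500: TC = 45,000×£6.50 + (45,000/6500.0)×415 + (6500.0/2)×0.28×£6.50 = £301,288.08.
EOQ at £5.59 = 4885.0 < 7500, so use break Q=7500: TC = 45,000×£5.59 + (45,000/7500.0)×415 + (7500.0/2)×0.28×£5.59 = £259,909.50.
Lowest total cost is £259,909.50 at Q = 7500.0.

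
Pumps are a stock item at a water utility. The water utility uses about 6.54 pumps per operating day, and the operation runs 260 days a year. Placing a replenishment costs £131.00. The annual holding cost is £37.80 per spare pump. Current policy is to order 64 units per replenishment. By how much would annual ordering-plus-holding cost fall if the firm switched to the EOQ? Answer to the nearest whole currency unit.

Annual demand D = 6.54 × 260 = 1,700.4.
EOQ = √(2DS/H) = √(2 × 1,700.4 × 131 / 37.8) ≈ 108.56.
Cost at Q* = (D/Q*)S + (Q*/2)H = √(2DSH) ≈ £4,103.67.
Cost at Q = 64: (1,700.4/64)×131 + (64/2)×37.8 = £3,480.51 + £1,209.60 = £4,690.11.
Excess = £4,690.11 − £4,103.67 = £586.44.

Extra cost ≈ £586 per year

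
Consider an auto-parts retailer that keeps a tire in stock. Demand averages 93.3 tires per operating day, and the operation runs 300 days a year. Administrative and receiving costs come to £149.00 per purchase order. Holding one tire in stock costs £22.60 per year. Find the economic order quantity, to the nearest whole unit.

Q* ≈ 608 tires

Annual demand D = 93.3 × 300 = 27,990.
EOQ = √(2DS / H) = √(2 × 27,990 × 149 / 22.6).
= √(8,341,020 / 22.6) = √369,071.6814 ≈ 607.513.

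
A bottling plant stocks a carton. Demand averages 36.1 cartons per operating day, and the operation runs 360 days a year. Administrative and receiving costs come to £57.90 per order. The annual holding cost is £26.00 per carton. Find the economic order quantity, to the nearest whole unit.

Annual demand D = 36.1 × 360 = 12,996.
EOQ = √(2DS / H) = √(2 × 12,996 × 57.9 / 26).
= √(1,504,936.8 / 26) = √57,882.1846 ≈ 240.587.

Q* ≈ 241 cartons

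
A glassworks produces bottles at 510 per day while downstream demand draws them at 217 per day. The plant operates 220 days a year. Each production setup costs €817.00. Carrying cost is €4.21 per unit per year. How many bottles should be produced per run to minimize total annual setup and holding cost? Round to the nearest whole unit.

Q* ≈ 5,679 bottles

Annual demand D = 217 × 220 = 47,740.
Production build-up factor (1 − d/p) = 1 − 217/510 = 0.5745.
Q* = √(2DS / (H(1 − d/p))) = √(2 × 47,740 × 817 / (4.21 × 0.5745)).
= √(78,007,160 / 2.4187) ≈ 5679.073.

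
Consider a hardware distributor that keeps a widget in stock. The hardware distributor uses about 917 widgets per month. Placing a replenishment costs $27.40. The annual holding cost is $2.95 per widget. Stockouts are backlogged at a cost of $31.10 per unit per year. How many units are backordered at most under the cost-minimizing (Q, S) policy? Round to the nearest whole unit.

Annual demand D = 917 × 12 = 11,004.
With planned backorders, Q* = √(2DS/H) · √((H+B)/B).
√(2DS/H) = √(2 × 11,004 × 27.4 / 2.95) = 452.121.
√((H+B)/B) = √((2.95+31.1)/31.1) = 1.0464.
Q* ≈ 473.078.
S* = Q* · H/(H+B) = 473.078 × 2.95/34.05 ≈ 40.986.

S* ≈ 41 widgets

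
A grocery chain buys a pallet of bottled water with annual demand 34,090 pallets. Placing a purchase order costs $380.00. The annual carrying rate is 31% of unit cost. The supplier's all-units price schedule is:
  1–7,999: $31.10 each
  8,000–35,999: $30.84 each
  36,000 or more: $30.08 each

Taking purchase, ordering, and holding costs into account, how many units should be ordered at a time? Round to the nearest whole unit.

Holding cost per unit per year at price C is H = 0.31·C.
For each price level, check whether its EOQ is feasible; otherwise the best quantity at that price is the breakpoint.
EOQ at $31.10 = 1639.3 (feasible in tier 1): TC = 34,090×$31.10 + (34,090/1639.3)×380 + (1639.3/2)×0.31×$31.10 = $1,076,003.52.
EOQ at $30.84 = 1646.2 < 8000, so use break Q=8000: TC = 34,090×$30.84 + (34,090/8000.0)×380 + (8000.0/2)×0.31×$30.84 = $1,091,196.48.
EOQ at $30.08 = 1666.9 < 36000, so use break Q=36000: TC = 34,090×$30.08 + (34,090/36000.0)×380 + (36000.0/2)×0.31×$30.08 = $1,193,633.44.
Lowest total cost is $1,076,003.52 at Q = 1639.3.

Q* ≈ 1,639 pallets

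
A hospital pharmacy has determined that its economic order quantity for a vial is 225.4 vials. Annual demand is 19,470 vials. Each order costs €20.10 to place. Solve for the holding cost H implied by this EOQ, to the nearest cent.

H ≈ €15.41

The basic EOQ model gives Q* = √(2DS/H); rearrange for the unknown.
From Q* = √(2DS/H): H = 2DS / Q*² = 2 × 19,470 × 20.1 / 225.4² = 15.4058.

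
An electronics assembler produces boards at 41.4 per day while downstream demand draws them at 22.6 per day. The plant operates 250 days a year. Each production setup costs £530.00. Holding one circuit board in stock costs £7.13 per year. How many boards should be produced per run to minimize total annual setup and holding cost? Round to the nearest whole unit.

Q* ≈ 1,360 boards

Annual demand D = 22.6 × 250 = 5,650.
Production build-up factor (1 − d/p) = 1 − 22.6/41.4 = 0.4541.
Q* = √(2DS / (H(1 − d/p))) = √(2 × 5,650 × 530 / (7.13 × 0.4541)).
= √(5,989,000 / 3.2378) ≈ 1360.046.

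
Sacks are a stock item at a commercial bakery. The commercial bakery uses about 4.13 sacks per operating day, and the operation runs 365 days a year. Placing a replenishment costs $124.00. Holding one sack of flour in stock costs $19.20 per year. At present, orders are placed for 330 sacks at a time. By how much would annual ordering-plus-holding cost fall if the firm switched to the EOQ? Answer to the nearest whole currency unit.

Annual demand D = 4.13 × 365 = 1,507.45.
EOQ = √(2DS/H) = √(2 × 1,507.45 × 124 / 19.2) ≈ 139.54.
Cost at Q* = (D/Q*)S + (Q*/2)H = √(2DSH) ≈ $2,679.16.
Cost at Q = 330: (1,507.45/330)×124 + (330/2)×19.2 = $566.44 + $3,168.00 = $3,734.44.
Excess = $3,734.44 − $2,679.16 = $1,055.28.

Extra cost ≈ $1,055 per year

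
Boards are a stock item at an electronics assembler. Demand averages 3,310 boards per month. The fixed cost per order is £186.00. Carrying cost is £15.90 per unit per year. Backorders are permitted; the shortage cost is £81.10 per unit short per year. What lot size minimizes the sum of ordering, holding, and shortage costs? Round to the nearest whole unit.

Q* ≈ 1,054 boards

Annual demand D = 3,310 × 12 = 39,720.
With planned backorders, Q* = √(2DS/H) · √((H+B)/B).
√(2DS/H) = √(2 × 39,720 × 186 / 15.9) = 964.001.
√((H+B)/B) = √((15.9+81.1)/81.1) = 1.0936.
Q* ≈ 1054.273.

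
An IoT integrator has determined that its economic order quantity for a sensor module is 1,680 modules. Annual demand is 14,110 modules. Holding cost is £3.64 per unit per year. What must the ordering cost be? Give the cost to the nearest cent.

The basic EOQ model gives Q* = √(2DS/H); rearrange for the unknown.
From Q* = √(2DS/H): S = Q*²H / (2D) = 1,680² × 3.64 / (2 × 14,110) = 364.0516.

S ≈ £364.05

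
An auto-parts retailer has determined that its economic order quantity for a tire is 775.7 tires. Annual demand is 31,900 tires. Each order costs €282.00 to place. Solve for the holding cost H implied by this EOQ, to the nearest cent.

The basic EOQ model gives Q* = √(2DS/H); rearrange for the unknown.
From Q* = √(2DS/H): H = 2DS / Q*² = 2 × 31,900 × 282 / 775.7² = 29.9008.

H ≈ €29.90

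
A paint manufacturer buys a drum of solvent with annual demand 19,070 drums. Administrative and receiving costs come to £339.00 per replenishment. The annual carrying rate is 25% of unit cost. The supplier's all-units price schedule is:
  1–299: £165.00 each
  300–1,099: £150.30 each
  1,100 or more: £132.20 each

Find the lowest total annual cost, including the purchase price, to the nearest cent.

TC* ≈ £2,545,108.53

Holding cost per unit per year at price C is H = 0.25·C.
Candidates are each tier's EOQ (if it falls in that tier) and each price-break quantity.
Tier 1 (£165.00): EOQ = 559.9 exceeds tier's upper bound 299, so this tier is dominated.
EOQ at £150.30 = 586.6 (feasible in tier 2): TC = 19,070×£150.30 + (19,070/586.6)×339 + (586.6/2)×0.25×£150.30 = £2,888,262.43.
EOQ at £132.20 = 625.5 < 1100, so use break Q=1100: TC = 19,070×£132.20 + (19,070/1100.0)×339 + (1100.0/2)×0.25×£132.20 = £2,545,108.53.
Lowest total cost among the candidates is at Q = 1100.0.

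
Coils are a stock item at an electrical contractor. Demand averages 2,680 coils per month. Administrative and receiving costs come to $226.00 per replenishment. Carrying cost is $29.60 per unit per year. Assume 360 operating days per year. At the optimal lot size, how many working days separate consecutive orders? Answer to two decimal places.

Annual demand D = 2,680 × 12 = 32,160.
EOQ = √(2DS/H) = √(2 × 32,160 × 226 / 29.6) ≈ 700.78.
Cycle time = Q*/D × 360 = 700.78 / 32,160 × 360 ≈ 7.845 days.

T ≈ 7.84 days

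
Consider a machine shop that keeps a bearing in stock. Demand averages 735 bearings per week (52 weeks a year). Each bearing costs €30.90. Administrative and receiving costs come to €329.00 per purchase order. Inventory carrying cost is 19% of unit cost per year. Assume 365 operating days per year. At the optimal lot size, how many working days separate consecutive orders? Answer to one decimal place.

T ≈ 19.8 days

Annual demand D = 735 × 52 = 38,220.
Holding cost H = 0.19 × €30.90 = €5.8710 per unit per year.
Q* = √(2DS/H) = √(2 × 38,220 × 329 / 5.871) ≈ 2069.68.
Cycle time = Q*/D × 365 = 2069.68 / 38,220 × 365 ≈ 19.765 days.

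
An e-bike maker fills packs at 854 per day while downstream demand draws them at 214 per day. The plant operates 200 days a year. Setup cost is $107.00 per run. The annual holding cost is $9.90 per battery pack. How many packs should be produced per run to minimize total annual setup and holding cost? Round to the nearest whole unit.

Q* ≈ 1,111 packs

Annual demand D = 214 × 200 = 42,800.
Production build-up factor (1 − d/p) = 1 − 214/854 = 0.7494.
Q* = √(2DS / (H(1 − d/p))) = √(2 × 42,800 × 107 / (9.9 × 0.7494)).
= √(9,159,200 / 7.4192) ≈ 1111.092.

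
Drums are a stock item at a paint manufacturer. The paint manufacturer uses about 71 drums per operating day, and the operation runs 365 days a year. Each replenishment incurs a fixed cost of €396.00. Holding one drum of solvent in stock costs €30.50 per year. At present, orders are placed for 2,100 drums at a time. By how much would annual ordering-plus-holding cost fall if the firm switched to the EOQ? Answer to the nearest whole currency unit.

Extra cost ≈ €11,892 per year

Annual demand D = 71 × 365 = 25,915.
EOQ = √(2DS/H) = √(2 × 25,915 × 396 / 30.5) ≈ 820.33.
Cost at Q* = (D/Q*)S + (Q*/2)H = √(2DSH) ≈ €25,020.05.
Cost at Q = 2,100: (25,915/2,100)×396 + (2,100/2)×30.5 = €4,886.83 + €32,025.00 = €36,911.83.
Excess = €36,911.83 − €25,020.05 = €11,891.78.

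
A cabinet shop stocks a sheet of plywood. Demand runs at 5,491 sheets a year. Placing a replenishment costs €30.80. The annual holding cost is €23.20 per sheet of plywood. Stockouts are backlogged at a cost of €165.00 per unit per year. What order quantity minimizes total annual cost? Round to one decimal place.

Q* ≈ 129.0 sheets

With planned backorders, Q* = √(2DS/H) · √((H+B)/B).
√(2DS/H) = √(2 × 5,491 × 30.8 / 23.2) = 120.746.
√((H+B)/B) = √((23.2+165)/165) = 1.0680.
Q* ≈ 128.956.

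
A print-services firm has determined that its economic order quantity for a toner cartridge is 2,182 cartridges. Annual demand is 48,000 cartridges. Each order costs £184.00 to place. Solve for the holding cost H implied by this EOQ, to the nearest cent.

H ≈ £3.71

Squaring Q* = √(2DS/H) gives Q*² = 2DS/H.
From Q* = √(2DS/H): H = 2DS / Q*² = 2 × 48,000 × 184 / 2,182² = 3.7100.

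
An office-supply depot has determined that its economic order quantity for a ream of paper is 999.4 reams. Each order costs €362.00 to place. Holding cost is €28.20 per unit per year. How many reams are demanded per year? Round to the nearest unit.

D ≈ 38,904 reams per year

The basic EOQ model gives Q* = √(2DS/H); rearrange for the unknown.
From Q* = √(2DS/H): D = Q*²H / (2S) = 999.4² × 28.2 / (2 × 362) = 38903.550.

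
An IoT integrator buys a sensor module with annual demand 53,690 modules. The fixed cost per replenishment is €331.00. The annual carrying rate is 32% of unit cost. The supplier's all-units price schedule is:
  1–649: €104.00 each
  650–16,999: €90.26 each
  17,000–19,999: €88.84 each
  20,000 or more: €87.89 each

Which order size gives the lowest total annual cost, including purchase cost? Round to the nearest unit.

Q* ≈ 1,109 modules

Holding cost per unit per year at price C is H = 0.32·C.
Candidates are each tier's EOQ (if it falls in that tier) and each price-break quantity.
Tier 1 (€104.00): EOQ = 1033.4 exceeds tier's upper bound 649, so this tier is dominated.
EOQ at €90.26 = 1109.3 (feasible in tier 2): TC = 53,690×€90.26 + (53,690/1109.3)×331 + (1109.3/2)×0.32×€90.26 = €4,878,099.83.
EOQ at €88.84 = 1118.1 < 17000, so use break Q=17000: TC = 53,690×€88.84 + (53,690/17000.0)×331 + (17000.0/2)×0.32×€88.84 = €5,012,509.78.
EOQ at €87.89 = 1124.2 < 20000, so use break Q=20000: TC = 53,690×€87.89 + (53,690/20000.0)×331 + (20000.0/2)×0.32×€87.89 = €5,000,950.67.
Lowest total cost is €4,878,099.83 at Q = 1109.3.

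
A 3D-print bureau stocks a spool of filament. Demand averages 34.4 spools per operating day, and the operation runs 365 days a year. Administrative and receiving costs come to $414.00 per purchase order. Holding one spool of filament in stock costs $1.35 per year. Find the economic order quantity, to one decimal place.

Q* ≈ 2,775.1 spools

Annual demand D = 34.4 × 365 = 12,556.
EOQ = √(2DS / H) = √(2 × 12,556 × 414 / 1.35).
= √(10,396,368 / 1.35) = √7,701,013.3333 ≈ 2775.070.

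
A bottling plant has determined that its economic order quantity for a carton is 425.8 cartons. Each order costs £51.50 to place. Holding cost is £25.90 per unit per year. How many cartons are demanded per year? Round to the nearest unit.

Squaring Q* = √(2DS/H) gives Q*² = 2DS/H.
From Q* = √(2DS/H): D = Q*²H / (2S) = 425.8² × 25.9 / (2 × 51.5) = 45590.447.

D ≈ 45,590 cartons per year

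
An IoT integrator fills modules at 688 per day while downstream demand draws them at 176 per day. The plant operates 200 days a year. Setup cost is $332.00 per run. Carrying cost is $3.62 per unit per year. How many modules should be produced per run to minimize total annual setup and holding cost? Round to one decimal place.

Q* ≈ 2,945.5 modules

Annual demand D = 176 × 200 = 35,200.
Production build-up factor (1 − d/p) = 1 − 176/688 = 0.7442.
Q* = √(2DS / (H(1 − d/p))) = √(2 × 35,200 × 332 / (3.62 × 0.7442)).
= √(23,372,800 / 2.694) ≈ 2945.509.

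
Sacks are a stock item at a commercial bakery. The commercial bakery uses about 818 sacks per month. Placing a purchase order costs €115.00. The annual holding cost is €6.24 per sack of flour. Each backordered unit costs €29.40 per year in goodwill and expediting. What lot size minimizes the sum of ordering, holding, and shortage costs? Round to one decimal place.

Annual demand D = 818 × 12 = 9,816.
With planned backorders, Q* = √(2DS/H) · √((H+B)/B).
√(2DS/H) = √(2 × 9,816 × 115 / 6.24) = 601.505.
√((H+B)/B) = √((6.24+29.4)/29.4) = 1.1010.
Q* ≈ 662.268.

Q* ≈ 662.3 sacks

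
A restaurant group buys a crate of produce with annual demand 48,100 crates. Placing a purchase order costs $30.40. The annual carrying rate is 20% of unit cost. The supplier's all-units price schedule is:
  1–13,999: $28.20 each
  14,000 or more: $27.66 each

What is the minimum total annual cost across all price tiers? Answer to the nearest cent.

TC* ≈ $1,360,481.29

Holding cost per unit per year at price C is H = 0.20·C.
Evaluate total cost at each tier's feasible EOQ or, if the EOQ is below the tier, at the tier's minimum quantity.
EOQ at $28.20 = 720.1 (feasible in tier 1): TC = 48,100×$28.20 + (48,100/720.1)×30.4 + (720.1/2)×0.20×$28.20 = $1,360,481.29.
EOQ at $27.66 = 727.1 < 14000, so use break Q=14000: TC = 48,100×$27.66 + (48,100/14000.0)×30.4 + (14000.0/2)×0.20×$27.66 = $1,369,274.45.
Lowest total cost among the candidates is at Q = 720.1.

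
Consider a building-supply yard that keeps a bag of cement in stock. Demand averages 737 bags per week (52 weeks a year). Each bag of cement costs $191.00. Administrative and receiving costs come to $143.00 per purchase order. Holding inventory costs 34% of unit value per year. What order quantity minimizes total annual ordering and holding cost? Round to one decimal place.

Q* ≈ 410.8 bags

Annual demand D = 737 × 52 = 38,324.
Holding cost H = 0.34 × $191.00 = $64.9400 per unit per year.
EOQ = √(2DS / H) = √(2 × 38,324 × 143 / 64.94).
= √(10,960,664 / 64.94) = √168,781.3982 ≈ 410.830.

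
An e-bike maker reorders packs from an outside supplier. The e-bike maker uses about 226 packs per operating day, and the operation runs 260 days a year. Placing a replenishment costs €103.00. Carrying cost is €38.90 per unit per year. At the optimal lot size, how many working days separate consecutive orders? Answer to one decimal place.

T ≈ 2.5 days

Annual demand D = 226 × 260 = 58,760.
EOQ = √(2DS/H) = √(2 × 58,760 × 103 / 38.9) ≈ 557.83.
Cycle time = Q*/D × 260 = 557.83 / 58,760 × 260 ≈ 2.468 days.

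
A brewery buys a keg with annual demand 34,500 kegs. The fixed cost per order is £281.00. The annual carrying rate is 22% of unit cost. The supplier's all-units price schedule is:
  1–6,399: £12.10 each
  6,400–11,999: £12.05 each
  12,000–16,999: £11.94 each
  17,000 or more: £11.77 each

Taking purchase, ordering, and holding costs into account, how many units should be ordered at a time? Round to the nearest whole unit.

Holding cost per unit per year at price C is H = 0.22·C.
Evaluate total cost at each tier's feasible EOQ or, if the EOQ is below the tier, at the tier's minimum quantity.
EOQ at £12.10 = 2698.8 (feasible in tier 1): TC = 34,500×£12.10 + (34,500/2698.8)×281 + (2698.8/2)×0.22×£12.10 = £424,634.25.
EOQ at £12.05 = 2704.4 < 6400, so use break Q=6400: TC = 34,500×£12.05 + (34,500/6400.0)×281 + (6400.0/2)×0.22×£12.05 = £425,722.97.
EOQ at £11.94 = 2716.8 < 12000, so use break Q=12000: TC = 34,500×£11.94 + (34,500/12000.0)×281 + (12000.0/2)×0.22×£11.94 = £428,498.67.
EOQ at £11.77 = 2736.4 < 17000, so use break Q=17000: TC = 34,500×£11.77 + (34,500/17000.0)×281 + (17000.0/2)×0.22×£11.77 = £428,645.16.
Lowest total cost is £424,634.25 at Q = 2698.8.

Q* ≈ 2,699 kegs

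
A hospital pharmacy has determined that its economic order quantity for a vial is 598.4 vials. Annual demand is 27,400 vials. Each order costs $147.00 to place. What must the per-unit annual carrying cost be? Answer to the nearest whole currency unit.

H ≈ $22

The basic EOQ model gives Q* = √(2DS/H); rearrange for the unknown.
From Q* = √(2DS/H): H = 2DS / Q*² = 2 × 27,400 × 147 / 598.4² = 22.4965.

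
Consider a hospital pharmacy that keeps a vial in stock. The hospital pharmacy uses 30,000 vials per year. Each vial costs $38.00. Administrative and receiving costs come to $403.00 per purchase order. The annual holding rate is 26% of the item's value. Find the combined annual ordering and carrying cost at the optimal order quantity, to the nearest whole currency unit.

TC* ≈ $15,456

Holding cost H = 0.26 × $38.00 = $9.8800 per unit per year.
EOQ = √(2DS/H) = √(2 × 30,000 × 403 / 9.88) ≈ 1564.41.
At the optimum the two cost components are equal, so total cost = 2·(Q*/2)H = Q*·H.
Minimum total = √(2DSH) = √(2 × 30,000 × 403 × 9.88) ≈ 15456.339.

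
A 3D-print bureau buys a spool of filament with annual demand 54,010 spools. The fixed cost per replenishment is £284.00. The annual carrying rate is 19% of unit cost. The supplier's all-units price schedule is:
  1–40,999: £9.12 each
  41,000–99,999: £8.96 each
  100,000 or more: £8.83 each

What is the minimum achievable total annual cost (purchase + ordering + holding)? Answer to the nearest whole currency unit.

TC* ≈ £499,862

Holding cost per unit per year at price C is H = 0.19·C.
For each price level, check whether its EOQ is feasible; otherwise the best quantity at that price is the breakpoint.
EOQ at £9.12 = 4207.6 (feasible in tier 1): TC = 54,010×£9.12 + (54,010/4207.6)×284 + (4207.6/2)×0.19×£9.12 = £499,862.17.
EOQ at £8.96 = 4245.0 < 41000, so use break Q=41000: TC = 54,010×£8.96 + (54,010/41000.0)×284 + (41000.0/2)×0.19×£8.96 = £519,202.92.
EOQ at £8.83 = 4276.2 < 100000, so use break Q=100000: TC = 54,010×£8.83 + (54,010/100000.0)×284 + (100000.0/2)×0.19×£8.83 = £560,946.69.
Lowest total cost among the candidates is at Q = 4207.6.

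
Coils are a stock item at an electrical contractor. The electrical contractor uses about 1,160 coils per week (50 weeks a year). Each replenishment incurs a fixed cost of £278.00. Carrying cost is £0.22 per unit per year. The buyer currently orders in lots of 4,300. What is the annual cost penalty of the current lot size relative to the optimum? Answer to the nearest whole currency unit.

Annual demand D = 1,160 × 50 = 58,000.
EOQ = √(2DS/H) = √(2 × 58,000 × 278 / 0.22) ≈ 12107.10.
Cost at Q* = (D/Q*)S + (Q*/2)H = √(2DSH) ≈ £2,663.56.
Cost at Q = 4,300: (58,000/4,300)×278 + (4,300/2)×0.22 = £3,749.77 + £473.00 = £4,222.77.
Excess = £4,222.77 − £2,663.56 = £1,559.21.

Extra cost ≈ £1,559 per year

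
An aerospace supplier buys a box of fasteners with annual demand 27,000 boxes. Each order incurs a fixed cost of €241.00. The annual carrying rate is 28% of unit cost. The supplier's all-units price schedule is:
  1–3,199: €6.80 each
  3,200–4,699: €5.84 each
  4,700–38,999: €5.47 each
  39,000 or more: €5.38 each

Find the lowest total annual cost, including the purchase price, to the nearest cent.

Holding cost per unit per year at price C is H = 0.28·C.
For each price level, check whether its EOQ is feasible; otherwise the best quantity at that price is the breakpoint.
EOQ at €6.80 = 2614.4 (feasible in tier 1): TC = 27,000×€6.80 + (27,000/2614.4)×241 + (2614.4/2)×0.28×€6.80 = €188,577.82.
EOQ at €5.84 = 2821.1 < 3200, so use break Q=3200: TC = 27,000×€5.84 + (27,000/3200.0)×241 + (3200.0/2)×0.28×€5.84 = €162,329.76.
EOQ at €5.47 = 2915.0 < 4700, so use break Q=4700: TC = 27,000×€5.47 + (27,000/4700.0)×241 + (4700.0/2)×0.28×€5.47 = €152,673.73.
EOQ at €5.38 = 2939.2 < 39000, so use break Q=39000: TC = 27,000×€5.38 + (27,000/39000.0)×241 + (39000.0/2)×0.28×€5.38 = €174,801.65.
Lowest total cost among the candidates is at Q = 4700.0.

TC* ≈ €152,673.73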